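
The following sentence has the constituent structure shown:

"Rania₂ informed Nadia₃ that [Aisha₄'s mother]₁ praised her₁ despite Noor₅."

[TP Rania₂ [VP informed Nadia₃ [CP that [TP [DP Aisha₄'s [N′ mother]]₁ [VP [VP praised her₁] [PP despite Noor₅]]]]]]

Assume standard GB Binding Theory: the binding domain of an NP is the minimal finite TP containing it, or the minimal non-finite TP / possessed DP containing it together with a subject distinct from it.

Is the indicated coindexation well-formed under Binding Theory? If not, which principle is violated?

The two coindexed NPs are *[Aisha₄'s mother]₁* and *her₁*.
*her₁* is a pronoun. Its binding domain is the embedded TP, whose subject is [Aisha₄'s mother]₁.
*[Aisha₄'s mother]₁* c-commands it within that domain and carries the same index.
The pronoun is locally bound → Principle B violation.

Principle B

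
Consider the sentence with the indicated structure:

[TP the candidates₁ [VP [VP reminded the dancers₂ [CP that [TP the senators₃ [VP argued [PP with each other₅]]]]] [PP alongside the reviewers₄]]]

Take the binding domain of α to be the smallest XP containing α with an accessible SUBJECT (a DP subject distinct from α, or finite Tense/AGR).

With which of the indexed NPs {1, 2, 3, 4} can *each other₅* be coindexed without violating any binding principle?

*each other* is an anaphor, so Principle A applies: it must be bound in its binding domain.
Binding domain of *each other₅*: the embedded TP, whose subject is the senators₃.
*the candidates₁* c-commands the anaphor but is outside its binding domain → cannot satisfy Principle A.
*the dancers₂* c-commands the anaphor but is outside its binding domain → cannot satisfy Principle A.
*the senators₃* c-commands the anaphor within its binding domain → licit binder.
*the reviewers₄* does not c-command the anaphor → cannot bind it.

{3}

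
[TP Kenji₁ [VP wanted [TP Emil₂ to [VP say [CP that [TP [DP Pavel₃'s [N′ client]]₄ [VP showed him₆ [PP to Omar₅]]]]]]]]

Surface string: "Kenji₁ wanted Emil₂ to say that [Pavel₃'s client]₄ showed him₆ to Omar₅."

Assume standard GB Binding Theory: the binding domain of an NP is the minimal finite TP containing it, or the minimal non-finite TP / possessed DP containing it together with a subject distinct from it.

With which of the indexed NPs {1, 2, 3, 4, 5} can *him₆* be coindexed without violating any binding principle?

{1, 2, 3}

*him* is a pronoun, so Principle B applies: it must be free in its binding domain.
Binding domain of *him₆*: the embedded TP, whose subject is [Pavel₃'s client]₄.
*Kenji₁* c-commands the pronoun but from outside its binding domain, and is not c-commanded by it → coindexation permitted.
*Emil₂* c-commands the pronoun but from outside its binding domain, and is not c-commanded by it → coindexation permitted.
*Pavel₃* and the pronoun do not c-command one another → neither Principle B nor Principle C is at stake; coindexation permitted.
*[Pavel₃'s client]₄* c-commands the pronoun within its binding domain → coindexation would violate Principle B.
*Omar₅*: the pronoun c-commands this R-expression → coindexation would violate Principle C on *Omar₅*.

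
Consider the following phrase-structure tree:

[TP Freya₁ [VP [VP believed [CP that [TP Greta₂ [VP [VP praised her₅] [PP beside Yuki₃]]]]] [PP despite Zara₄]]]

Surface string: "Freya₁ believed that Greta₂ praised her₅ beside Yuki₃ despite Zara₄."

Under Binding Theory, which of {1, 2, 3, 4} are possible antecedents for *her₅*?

*her* is a pronoun, so Principle B applies: it must be free in its binding domain.
Binding domain of *her₅*: the embedded TP, whose subject is Greta₂.
*Freya₁* c-commands the pronoun but from outside its binding domain, and is not c-commanded by it → coindexation permitted.
*Greta₂* c-commands the pronoun within its binding domain → coindexation would violate Principle B.
*Yuki₃* and the pronoun do not c-command one another → neither Principle B nor Principle C is at stake; coindexation permitted.
*Zara₄* and the pronoun do not c-command one another → neither Principle B nor Principle C is at stake; coindexation permitted.

{1, 3, 4}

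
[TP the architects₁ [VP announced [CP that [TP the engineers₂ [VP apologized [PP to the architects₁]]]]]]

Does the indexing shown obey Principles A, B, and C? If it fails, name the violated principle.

The two coindexed NPs are *the architects₁* (the higher occurrence) and *the architects₁* (the lower occurrence).
*the architects₁* (the lower occurrence) is an R-expression. Principle C requires it to be free everywhere.
*the architects₁* (the higher occurrence) c-commands it and carries the same index.
The R-expression is bound → Principle C violation.

Principle C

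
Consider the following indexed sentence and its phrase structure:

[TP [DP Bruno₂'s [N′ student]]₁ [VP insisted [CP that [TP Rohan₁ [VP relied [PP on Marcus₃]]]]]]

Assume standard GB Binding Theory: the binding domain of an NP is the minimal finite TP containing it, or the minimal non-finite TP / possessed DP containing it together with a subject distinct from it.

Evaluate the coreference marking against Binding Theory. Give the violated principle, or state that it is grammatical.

The two coindexed NPs are *[Bruno₂'s student]₁* and *Rohan₁*.
*Rohan₁* is an R-expression. Principle C requires it to be free everywhere.
*[Bruno₂'s student]₁* c-commands it and carries the same index.
The R-expression is bound → Principle C violation.

Principle C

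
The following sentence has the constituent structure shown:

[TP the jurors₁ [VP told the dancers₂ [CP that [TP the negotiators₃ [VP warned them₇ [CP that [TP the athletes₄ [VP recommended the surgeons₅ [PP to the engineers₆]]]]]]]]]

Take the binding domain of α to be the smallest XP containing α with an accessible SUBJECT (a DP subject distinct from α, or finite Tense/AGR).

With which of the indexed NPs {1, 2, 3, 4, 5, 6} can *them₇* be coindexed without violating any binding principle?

*them* is a pronoun, so Principle B applies: it must be free in its binding domain.
Binding domain of *them₇*: the embedded TP, whose subject is the negotiators₃.
*the jurors₁* c-commands the pronoun but from outside its binding domain, and is not c-commanded by it → coindexation permitted.
*the dancers₂* c-commands the pronoun but from outside its binding domain, and is not c-commanded by it → coindexation permitted.
*the negotiators₃* c-commands the pronoun within its binding domain → coindexation would violate Principle B.
*the athletes₄*: the pronoun c-commands this R-expression → coindexation would violate Principle C on *the athletes₄*.
*the surgeons₅*: the pronoun c-commands this R-expression → coindexation would violate Principle C on *the surgeons₅*.
*the engineers₆*: the pronoun c-commands this R-expression → coindexation would violate Principle C on *the engineers₆*.

{1, 2}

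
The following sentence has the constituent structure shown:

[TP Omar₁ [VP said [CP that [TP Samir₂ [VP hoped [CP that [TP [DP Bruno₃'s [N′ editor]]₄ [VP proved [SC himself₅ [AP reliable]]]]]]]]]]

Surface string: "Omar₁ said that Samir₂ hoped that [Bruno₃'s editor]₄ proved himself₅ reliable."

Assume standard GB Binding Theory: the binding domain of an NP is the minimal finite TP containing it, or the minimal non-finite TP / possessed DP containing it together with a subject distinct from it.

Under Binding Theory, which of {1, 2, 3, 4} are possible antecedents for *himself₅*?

*himself* is an anaphor, so Principle A applies: it must be bound in its binding domain.
Binding domain of *himself₅*: the embedded TP, whose subject is [Bruno₃'s editor]₄.
*Omar₁* c-commands the anaphor but is outside its binding domain → cannot satisfy Principle A.
*Samir₂* c-commands the anaphor but is outside its binding domain → cannot satisfy Principle A.
*Bruno₃* does not c-command the anaphor → cannot bind it.
*[Bruno₃'s editor]₄* c-commands the anaphor within its binding domain → licit binder.

{4}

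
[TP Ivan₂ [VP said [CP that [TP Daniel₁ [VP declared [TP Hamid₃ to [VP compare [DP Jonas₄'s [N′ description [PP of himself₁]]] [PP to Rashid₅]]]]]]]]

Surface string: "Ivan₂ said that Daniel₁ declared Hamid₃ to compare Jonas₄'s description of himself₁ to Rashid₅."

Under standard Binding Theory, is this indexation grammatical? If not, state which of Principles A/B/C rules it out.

The two coindexed NPs are *Daniel₁* and *himself₁*.
*himself₁* is an anaphor. Principle A requires it to be bound within its binding domain — the possessed DP, whose subject is Jonas₄.
Within that domain it is c-commanded by *Jonas₄*, which does not share its index.
*Daniel₁* does c-command the anaphor, but from outside its binding domain.
The anaphor is unbound in its domain → Principle A violation.

Principle A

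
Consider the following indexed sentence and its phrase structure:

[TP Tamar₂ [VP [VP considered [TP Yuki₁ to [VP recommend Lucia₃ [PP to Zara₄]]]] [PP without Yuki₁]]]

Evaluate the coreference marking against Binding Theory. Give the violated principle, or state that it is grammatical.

grammatical

The two coindexed NPs are *Yuki₁* and *Yuki₁*.
*Yuki₁* is an R-expression; no coindexed NP c-commands it, so Principle C holds.
*Yuki₁* is an R-expression; *Yuki₁* does not c-command it, and no other NP shares its index, so Principle C is satisfied.
All principles are respected.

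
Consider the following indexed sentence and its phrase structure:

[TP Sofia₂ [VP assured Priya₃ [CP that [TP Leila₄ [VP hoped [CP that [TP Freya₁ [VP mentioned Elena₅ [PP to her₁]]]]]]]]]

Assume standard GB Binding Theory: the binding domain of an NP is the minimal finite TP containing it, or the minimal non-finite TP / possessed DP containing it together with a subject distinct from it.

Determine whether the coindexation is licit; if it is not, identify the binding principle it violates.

Principle B

The two coindexed NPs are *Freya₁* and *her₁*.
*her₁* is a pronoun. Its binding domain is the embedded TP, whose subject is Freya₁.
*Freya₁* c-commands it within that domain and carries the same index.
The pronoun is locally bound → Principle B violation.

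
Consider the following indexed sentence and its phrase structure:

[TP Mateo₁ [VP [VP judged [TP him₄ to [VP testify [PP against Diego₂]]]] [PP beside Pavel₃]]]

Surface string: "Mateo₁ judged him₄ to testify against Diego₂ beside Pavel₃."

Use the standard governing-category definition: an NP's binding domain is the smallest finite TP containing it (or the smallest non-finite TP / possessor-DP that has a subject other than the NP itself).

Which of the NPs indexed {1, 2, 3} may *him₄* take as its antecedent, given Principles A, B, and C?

*him* is a pronoun, so Principle B applies: it must be free in its binding domain.
Binding domain of *him₄*: the matrix TP, whose subject is Mateo₁.
*Mateo₁* c-commands the pronoun within its binding domain → coindexation would violate Principle B.
*Diego₂*: the pronoun c-commands this R-expression → coindexation would violate Principle C on *Diego₂*.
*Pavel₃* and the pronoun do not c-command one another → neither Principle B nor Principle C is at stake; coindexation permitted.

{3}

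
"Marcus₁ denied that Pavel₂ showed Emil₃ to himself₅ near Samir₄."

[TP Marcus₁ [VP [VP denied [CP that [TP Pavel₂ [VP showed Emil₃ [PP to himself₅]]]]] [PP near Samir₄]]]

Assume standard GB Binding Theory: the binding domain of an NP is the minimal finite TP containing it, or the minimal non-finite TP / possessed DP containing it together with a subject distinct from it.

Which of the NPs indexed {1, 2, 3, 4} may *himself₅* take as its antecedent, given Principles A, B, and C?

*himself* is an anaphor, so Principle A applies: it must be bound in its binding domain.
Binding domain of *himself₅*: the embedded TP, whose subject is Pavel₂.
*Marcus₁* c-commands the anaphor but is outside its binding domain → cannot satisfy Principle A.
*Pavel₂* c-commands the anaphor within its binding domain → licit binder.
*Emil₃* c-commands the anaphor within its binding domain → licit binder.
*Samir₄* does not c-command the anaphor → cannot bind it.

{2, 3}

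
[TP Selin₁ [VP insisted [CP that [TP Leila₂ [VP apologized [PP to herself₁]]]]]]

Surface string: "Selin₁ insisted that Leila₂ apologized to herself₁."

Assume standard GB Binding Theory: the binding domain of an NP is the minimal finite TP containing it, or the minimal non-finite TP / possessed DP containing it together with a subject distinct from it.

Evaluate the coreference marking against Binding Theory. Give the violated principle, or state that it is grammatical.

Principle A

The two coindexed NPs are *Selin₁* and *herself₁*.
*herself₁* is an anaphor. Principle A requires it to be bound within its binding domain — the embedded TP, whose subject is Leila₂.
Within that domain it is c-commanded by *Leila₂*, which does not share its index.
*Selin₁* does c-command the anaphor, but from outside its binding domain.
The anaphor is unbound in its domain → Principle A violation.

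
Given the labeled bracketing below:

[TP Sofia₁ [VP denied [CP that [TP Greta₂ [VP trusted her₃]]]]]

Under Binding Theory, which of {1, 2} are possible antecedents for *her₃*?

*her* is a pronoun, so Principle B applies: it must be free in its binding domain.
Binding domain of *her₃*: the embedded TP, whose subject is Greta₂.
*Sofia₁* c-commands the pronoun but from outside its binding domain, and is not c-commanded by it → coindexation permitted.
*Greta₂* c-commands the pronoun within its binding domain → coindexation would violate Principle B.

{1}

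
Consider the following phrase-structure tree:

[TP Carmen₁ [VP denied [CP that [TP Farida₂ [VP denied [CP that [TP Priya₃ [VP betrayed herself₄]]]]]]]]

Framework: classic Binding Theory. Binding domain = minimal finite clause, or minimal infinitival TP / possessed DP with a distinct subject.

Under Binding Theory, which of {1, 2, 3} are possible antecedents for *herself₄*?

{3}

*herself* is an anaphor, so Principle A applies: it must be bound in its binding domain.
Binding domain of *herself₄*: the embedded TP, whose subject is Priya₃.
*Carmen₁* c-commands the anaphor but is outside its binding domain → cannot satisfy Principle A.
*Farida₂* c-commands the anaphor but is outside its binding domain → cannot satisfy Principle A.
*Priya₃* c-commands the anaphor within its binding domain → licit binder.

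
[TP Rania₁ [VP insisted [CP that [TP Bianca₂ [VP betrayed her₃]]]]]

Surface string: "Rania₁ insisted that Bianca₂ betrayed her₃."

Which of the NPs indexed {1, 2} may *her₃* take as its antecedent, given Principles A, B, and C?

{1}

*her* is a pronoun, so Principle B applies: it must be free in its binding domain.
Binding domain of *her₃*: the embedded TP, whose subject is Bianca₂.
*Rania₁* c-commands the pronoun but from outside its binding domain, and is not c-commanded by it → coindexation permitted.
*Bianca₂* c-commands the pronoun within its binding domain → coindexation would violate Principle B.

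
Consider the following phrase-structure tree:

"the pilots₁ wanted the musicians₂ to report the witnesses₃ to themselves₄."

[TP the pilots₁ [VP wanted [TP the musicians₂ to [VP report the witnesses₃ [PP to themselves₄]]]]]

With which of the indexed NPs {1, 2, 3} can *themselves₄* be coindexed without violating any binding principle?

{2, 3}

*themselves* is an anaphor, so Principle A applies: it must be bound in its binding domain.
Binding domain of *themselves₄*: the embedded TP, whose subject is the musicians₂.
*the pilots₁* c-commands the anaphor but is outside its binding domain → cannot satisfy Principle A.
*the musicians₂* c-commands the anaphor within its binding domain → licit binder.
*the witnesses₃* c-commands the anaphor within its binding domain → licit binder.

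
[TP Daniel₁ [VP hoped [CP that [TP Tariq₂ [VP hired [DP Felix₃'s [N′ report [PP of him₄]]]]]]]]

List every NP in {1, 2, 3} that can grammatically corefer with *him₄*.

*him* is a pronoun, so Principle B applies: it must be free in its binding domain.
Binding domain of *him₄*: the possessed DP, whose subject is Felix₃.
*Daniel₁* c-commands the pronoun but from outside its binding domain, and is not c-commanded by it → coindexation permitted.
*Tariq₂* c-commands the pronoun but from outside its binding domain, and is not c-commanded by it → coindexation permitted.
*Felix₃* c-commands the pronoun within its binding domain → coindexation would violate Principle B.

{1, 2}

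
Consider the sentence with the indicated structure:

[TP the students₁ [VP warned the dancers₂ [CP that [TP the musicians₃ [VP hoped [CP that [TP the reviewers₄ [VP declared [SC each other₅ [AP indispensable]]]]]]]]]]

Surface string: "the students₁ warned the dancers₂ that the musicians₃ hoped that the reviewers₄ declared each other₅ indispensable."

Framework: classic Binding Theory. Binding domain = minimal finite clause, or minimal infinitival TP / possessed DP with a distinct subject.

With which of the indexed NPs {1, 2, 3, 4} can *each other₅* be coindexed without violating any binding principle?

*each other* is an anaphor, so Principle A applies: it must be bound in its binding domain.
Binding domain of *each other₅*: the embedded TP, whose subject is the reviewers₄.
*the students₁* c-commands the anaphor but is outside its binding domain → cannot satisfy Principle A.
*the dancers₂* c-commands the anaphor but is outside its binding domain → cannot satisfy Principle A.
*the musicians₃* c-commands the anaphor but is outside its binding domain → cannot satisfy Principle A.
*the reviewers₄* c-commands the anaphor within its binding domain → licit binder.

{4}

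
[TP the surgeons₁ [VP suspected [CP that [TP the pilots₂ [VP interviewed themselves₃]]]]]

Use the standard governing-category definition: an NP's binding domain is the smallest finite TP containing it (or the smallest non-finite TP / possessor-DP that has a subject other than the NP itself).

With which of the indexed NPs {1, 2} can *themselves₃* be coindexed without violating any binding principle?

{2}

*themselves* is an anaphor, so Principle A applies: it must be bound in its binding domain.
Binding domain of *themselves₃*: the embedded TP, whose subject is the pilots₂.
*the surgeons₁* c-commands the anaphor but is outside its binding domain → cannot satisfy Principle A.
*the pilots₂* c-commands the anaphor within its binding domain → licit binder.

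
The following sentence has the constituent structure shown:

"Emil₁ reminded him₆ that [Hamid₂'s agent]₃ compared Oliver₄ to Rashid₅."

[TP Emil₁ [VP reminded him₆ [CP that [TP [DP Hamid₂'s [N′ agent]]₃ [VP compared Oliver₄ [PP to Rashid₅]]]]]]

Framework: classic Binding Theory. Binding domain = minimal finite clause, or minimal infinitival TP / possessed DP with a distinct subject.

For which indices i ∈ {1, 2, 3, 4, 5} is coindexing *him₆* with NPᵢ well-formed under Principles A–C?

none

*him* is a pronoun, so Principle B applies: it must be free in its binding domain.
Binding domain of *him₆*: the matrix TP, whose subject is Emil₁.
*Emil₁* c-commands the pronoun within its binding domain → coindexation would violate Principle B.
*Hamid₂*: the pronoun c-commands this R-expression → coindexation would violate Principle C on *Hamid₂*.
*[Hamid₂'s agent]₃*: the pronoun c-commands this R-expression → coindexation would violate Principle C on *[Hamid₂'s agent]₃*.
*Oliver₄*: the pronoun c-commands this R-expression → coindexation would violate Principle C on *Oliver₄*.
*Rashid₅*: the pronoun c-commands this R-expression → coindexation would violate Principle C on *Rashid₅*.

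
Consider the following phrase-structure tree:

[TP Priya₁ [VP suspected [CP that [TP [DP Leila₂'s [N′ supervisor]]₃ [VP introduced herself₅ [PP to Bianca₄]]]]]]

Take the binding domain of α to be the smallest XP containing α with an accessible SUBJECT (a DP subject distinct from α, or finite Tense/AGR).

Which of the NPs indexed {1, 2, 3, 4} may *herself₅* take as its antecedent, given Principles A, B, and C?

{3}

*herself* is an anaphor, so Principle A applies: it must be bound in its binding domain.
Binding domain of *herself₅*: the embedded TP, whose subject is [Leila₂'s supervisor]₃.
*Priya₁* c-commands the anaphor but is outside its binding domain → cannot satisfy Principle A.
*Leila₂* does not c-command the anaphor → cannot bind it.
*[Leila₂'s supervisor]₃* c-commands the anaphor within its binding domain → licit binder.
*Bianca₄* does not c-command the anaphor → cannot bind it.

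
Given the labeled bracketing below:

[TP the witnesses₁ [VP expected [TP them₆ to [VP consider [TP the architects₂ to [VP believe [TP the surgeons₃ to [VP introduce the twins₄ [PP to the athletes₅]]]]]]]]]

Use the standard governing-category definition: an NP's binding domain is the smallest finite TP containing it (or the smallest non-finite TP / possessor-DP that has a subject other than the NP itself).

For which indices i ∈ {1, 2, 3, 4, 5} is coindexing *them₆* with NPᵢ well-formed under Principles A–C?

*them* is a pronoun, so Principle B applies: it must be free in its binding domain.
Binding domain of *them₆*: the matrix TP, whose subject is the witnesses₁.
*the witnesses₁* c-commands the pronoun within its binding domain → coindexation would violate Principle B.
*the architects₂*: the pronoun c-commands this R-expression → coindexation would violate Principle C on *the architects₂*.
*the surgeons₃*: the pronoun c-commands this R-expression → coindexation would violate Principle C on *the surgeons₃*.
*the twins₄*: the pronoun c-commands this R-expression → coindexation would violate Principle C on *the twins₄*.
*the athletes₅*: the pronoun c-commands this R-expression → coindexation would violate Principle C on *the athletes₅*.

none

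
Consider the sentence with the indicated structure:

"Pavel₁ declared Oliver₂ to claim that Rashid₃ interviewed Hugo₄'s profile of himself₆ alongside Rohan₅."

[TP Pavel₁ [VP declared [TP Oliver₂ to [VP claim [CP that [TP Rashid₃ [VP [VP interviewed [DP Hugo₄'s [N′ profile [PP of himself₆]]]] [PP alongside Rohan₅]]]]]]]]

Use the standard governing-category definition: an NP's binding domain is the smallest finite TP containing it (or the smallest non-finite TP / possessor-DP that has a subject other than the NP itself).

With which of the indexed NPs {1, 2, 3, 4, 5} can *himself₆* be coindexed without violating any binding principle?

*himself* is an anaphor, so Principle A applies: it must be bound in its binding domain.
Binding domain of *himself₆*: the possessed DP, whose subject is Hugo₄.
*Pavel₁* c-commands the anaphor but is outside its binding domain → cannot satisfy Principle A.
*Oliver₂* c-commands the anaphor but is outside its binding domain → cannot satisfy Principle A.
*Rashid₃* c-commands the anaphor but is outside its binding domain → cannot satisfy Principle A.
*Hugo₄* c-commands the anaphor within its binding domain → licit binder.
*Rohan₅* does not c-command the anaphor → cannot bind it.

{4}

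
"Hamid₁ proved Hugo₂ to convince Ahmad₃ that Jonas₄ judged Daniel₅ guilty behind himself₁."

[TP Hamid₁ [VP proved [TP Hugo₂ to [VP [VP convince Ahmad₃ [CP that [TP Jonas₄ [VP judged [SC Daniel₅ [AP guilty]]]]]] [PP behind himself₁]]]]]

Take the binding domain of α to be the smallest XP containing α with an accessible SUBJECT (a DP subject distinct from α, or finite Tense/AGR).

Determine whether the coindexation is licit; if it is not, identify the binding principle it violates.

Principle A

The two coindexed NPs are *Hamid₁* and *himself₁*.
*himself₁* is an anaphor. Principle A requires it to be bound within its binding domain — the embedded TP, whose subject is Hugo₂.
Within that domain it is c-commanded by *Hugo₂*, which does not share its index.
*Hamid₁* does c-command the anaphor, but from outside its binding domain.
The anaphor is unbound in its domain → Principle A violation.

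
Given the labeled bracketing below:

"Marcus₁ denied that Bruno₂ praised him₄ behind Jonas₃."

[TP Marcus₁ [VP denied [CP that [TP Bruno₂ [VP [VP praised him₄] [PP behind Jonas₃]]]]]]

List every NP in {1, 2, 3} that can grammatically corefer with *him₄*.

*him* is a pronoun, so Principle B applies: it must be free in its binding domain.
Binding domain of *him₄*: the embedded TP, whose subject is Bruno₂.
*Marcus₁* c-commands the pronoun but from outside its binding domain, and is not c-commanded by it → coindexation permitted.
*Bruno₂* c-commands the pronoun within its binding domain → coindexation would violate Principle B.
*Jonas₃* and the pronoun do not c-command one another → neither Principle B nor Principle C is at stake; coindexation permitted.

{1, 3}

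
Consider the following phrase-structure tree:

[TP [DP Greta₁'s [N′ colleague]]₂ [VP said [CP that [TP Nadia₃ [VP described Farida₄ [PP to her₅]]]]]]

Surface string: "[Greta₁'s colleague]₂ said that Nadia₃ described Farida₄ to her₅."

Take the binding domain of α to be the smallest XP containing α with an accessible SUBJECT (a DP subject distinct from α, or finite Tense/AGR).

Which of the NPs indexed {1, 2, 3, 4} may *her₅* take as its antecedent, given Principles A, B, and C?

*her* is a pronoun, so Principle B applies: it must be free in its binding domain.
Binding domain of *her₅*: the embedded TP, whose subject is Nadia₃.
*Greta₁* and the pronoun do not c-command one another → neither Principle B nor Principle C is at stake; coindexation permitted.
*[Greta₁'s colleague]₂* c-commands the pronoun but from outside its binding domain, and is not c-commanded by it → coindexation permitted.
*Nadia₃* c-commands the pronoun within its binding domain → coindexation would violate Principle B.
*Farida₄* c-commands the pronoun within its binding domain → coindexation would violate Principle B.

{1, 2}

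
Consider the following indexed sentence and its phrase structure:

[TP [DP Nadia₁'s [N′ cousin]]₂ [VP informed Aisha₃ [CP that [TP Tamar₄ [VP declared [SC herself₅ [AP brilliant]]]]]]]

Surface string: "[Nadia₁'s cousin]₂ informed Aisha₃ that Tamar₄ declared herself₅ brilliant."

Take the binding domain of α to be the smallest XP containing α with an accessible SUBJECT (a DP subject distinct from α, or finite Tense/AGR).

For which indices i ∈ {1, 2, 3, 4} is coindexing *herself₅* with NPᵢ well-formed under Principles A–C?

{4}

*herself* is an anaphor, so Principle A applies: it must be bound in its binding domain.
Binding domain of *herself₅*: the embedded TP, whose subject is Tamar₄.
*Nadia₁* does not c-command the anaphor → cannot bind it.
*[Nadia₁'s cousin]₂* c-commands the anaphor but is outside its binding domain → cannot satisfy Principle A.
*Aisha₃* c-commands the anaphor but is outside its binding domain → cannot satisfy Principle A.
*Tamar₄* c-commands the anaphor within its binding domain → licit binder.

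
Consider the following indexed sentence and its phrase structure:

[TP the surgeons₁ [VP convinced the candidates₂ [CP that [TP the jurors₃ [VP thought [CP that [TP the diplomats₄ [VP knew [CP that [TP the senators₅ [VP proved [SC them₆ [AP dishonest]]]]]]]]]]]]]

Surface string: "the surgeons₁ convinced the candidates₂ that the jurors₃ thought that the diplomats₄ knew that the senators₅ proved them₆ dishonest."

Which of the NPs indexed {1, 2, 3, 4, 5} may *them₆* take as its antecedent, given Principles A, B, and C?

*them* is a pronoun, so Principle B applies: it must be free in its binding domain.
Binding domain of *them₆*: the embedded TP, whose subject is the senators₅.
*the surgeons₁* c-commands the pronoun but from outside its binding domain, and is not c-commanded by it → coindexation permitted.
*the candidates₂* c-commands the pronoun but from outside its binding domain, and is not c-commanded by it → coindexation permitted.
*the jurors₃* c-commands the pronoun but from outside its binding domain, and is not c-commanded by it → coindexation permitted.
*the diplomats₄* c-commands the pronoun but from outside its binding domain, and is not c-commanded by it → coindexation permitted.
*the senators₅* c-commands the pronoun within its binding domain → coindexation would violate Principle B.

{1, 2, 3, 4}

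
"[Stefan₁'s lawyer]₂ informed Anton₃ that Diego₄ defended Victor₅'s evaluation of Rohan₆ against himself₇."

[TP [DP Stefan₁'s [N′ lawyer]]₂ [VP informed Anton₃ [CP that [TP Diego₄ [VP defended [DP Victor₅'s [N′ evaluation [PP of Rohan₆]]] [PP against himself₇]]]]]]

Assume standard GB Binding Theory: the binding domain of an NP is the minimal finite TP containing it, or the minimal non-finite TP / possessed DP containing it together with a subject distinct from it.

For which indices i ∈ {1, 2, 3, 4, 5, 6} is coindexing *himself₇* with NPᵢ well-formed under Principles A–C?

{4}

*himself* is an anaphor, so Principle A applies: it must be bound in its binding domain.
Binding domain of *himself₇*: the embedded TP, whose subject is Diego₄.
*Stefan₁* does not c-command the anaphor → cannot bind it.
*[Stefan₁'s lawyer]₂* c-commands the anaphor but is outside its binding domain → cannot satisfy Principle A.
*Anton₃* c-commands the anaphor but is outside its binding domain → cannot satisfy Principle A.
*Diego₄* c-commands the anaphor within its binding domain → licit binder.
*Victor₅* does not c-command the anaphor → cannot bind it.
*Rohan₆* does not c-command the anaphor → cannot bind it.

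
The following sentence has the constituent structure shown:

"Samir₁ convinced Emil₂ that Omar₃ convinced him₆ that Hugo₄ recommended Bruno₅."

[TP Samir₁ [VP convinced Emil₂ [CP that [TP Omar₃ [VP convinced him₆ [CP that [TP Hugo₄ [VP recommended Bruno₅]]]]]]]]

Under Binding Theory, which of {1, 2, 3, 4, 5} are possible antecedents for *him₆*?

{1, 2}

*him* is a pronoun, so Principle B applies: it must be free in its binding domain.
Binding domain of *him₆*: the embedded TP, whose subject is Omar₃.
*Samir₁* c-commands the pronoun but from outside its binding domain, and is not c-commanded by it → coindexation permitted.
*Emil₂* c-commands the pronoun but from outside its binding domain, and is not c-commanded by it → coindexation permitted.
*Omar₃* c-commands the pronoun within its binding domain → coindexation would violate Principle B.
*Hugo₄*: the pronoun c-commands this R-expression → coindexation would violate Principle C on *Hugo₄*.
*Bruno₅*: the pronoun c-commands this R-expression → coindexation would violate Principle C on *Bruno₅*.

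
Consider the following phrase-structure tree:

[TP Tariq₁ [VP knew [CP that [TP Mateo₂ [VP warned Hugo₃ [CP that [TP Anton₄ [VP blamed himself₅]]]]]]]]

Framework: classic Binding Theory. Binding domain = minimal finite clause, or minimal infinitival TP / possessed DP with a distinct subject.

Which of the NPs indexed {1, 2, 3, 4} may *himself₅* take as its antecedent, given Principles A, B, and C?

{4}

*himself* is an anaphor, so Principle A applies: it must be bound in its binding domain.
Binding domain of *himself₅*: the embedded TP, whose subject is Anton₄.
*Tariq₁* c-commands the anaphor but is outside its binding domain → cannot satisfy Principle A.
*Mateo₂* c-commands the anaphor but is outside its binding domain → cannot satisfy Principle A.
*Hugo₃* c-commands the anaphor but is outside its binding domain → cannot satisfy Principle A.
*Anton₄* c-commands the anaphor within its binding domain → licit binder.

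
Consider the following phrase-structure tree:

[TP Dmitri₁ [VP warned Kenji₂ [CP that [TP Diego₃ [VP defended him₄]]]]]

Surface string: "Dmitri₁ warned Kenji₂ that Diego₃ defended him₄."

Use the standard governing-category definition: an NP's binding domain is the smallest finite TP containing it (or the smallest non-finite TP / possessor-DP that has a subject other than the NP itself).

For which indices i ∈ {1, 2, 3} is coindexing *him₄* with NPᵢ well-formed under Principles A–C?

{1, 2}

*him* is a pronoun, so Principle B applies: it must be free in its binding domain.
Binding domain of *him₄*: the embedded TP, whose subject is Diego₃.
*Dmitri₁* c-commands the pronoun but from outside its binding domain, and is not c-commanded by it → coindexation permitted.
*Kenji₂* c-commands the pronoun but from outside its binding domain, and is not c-commanded by it → coindexation permitted.
*Diego₃* c-commands the pronoun within its binding domain → coindexation would violate Principle B.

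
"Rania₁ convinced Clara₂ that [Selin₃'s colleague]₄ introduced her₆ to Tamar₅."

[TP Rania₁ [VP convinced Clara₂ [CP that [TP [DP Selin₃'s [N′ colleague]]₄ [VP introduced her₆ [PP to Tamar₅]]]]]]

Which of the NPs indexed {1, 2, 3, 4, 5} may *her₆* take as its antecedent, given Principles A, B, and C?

*her* is a pronoun, so Principle B applies: it must be free in its binding domain.
Binding domain of *her₆*: the embedded TP, whose subject is [Selin₃'s colleague]₄.
*Rania₁* c-commands the pronoun but from outside its binding domain, and is not c-commanded by it → coindexation permitted.
*Clara₂* c-commands the pronoun but from outside its binding domain, and is not c-commanded by it → coindexation permitted.
*Selin₃* and the pronoun do not c-command one another → neither Principle B nor Principle C is at stake; coindexation permitted.
*[Selin₃'s colleague]₄* c-commands the pronoun within its binding domain → coindexation would violate Principle B.
*Tamar₅*: the pronoun c-commands this R-expression → coindexation would violate Principle C on *Tamar₅*.

{1, 2, 3}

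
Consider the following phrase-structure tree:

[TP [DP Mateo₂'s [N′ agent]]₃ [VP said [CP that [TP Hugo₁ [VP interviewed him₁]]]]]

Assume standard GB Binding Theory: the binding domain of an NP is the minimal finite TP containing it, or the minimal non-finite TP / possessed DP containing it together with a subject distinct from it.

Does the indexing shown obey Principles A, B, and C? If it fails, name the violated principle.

The two coindexed NPs are *Hugo₁* and *him₁*.
*him₁* is a pronoun. Its binding domain is the embedded TP, whose subject is Hugo₁.
*Hugo₁* c-commands it within that domain and carries the same index.
The pronoun is locally bound → Principle B violation.

Principle B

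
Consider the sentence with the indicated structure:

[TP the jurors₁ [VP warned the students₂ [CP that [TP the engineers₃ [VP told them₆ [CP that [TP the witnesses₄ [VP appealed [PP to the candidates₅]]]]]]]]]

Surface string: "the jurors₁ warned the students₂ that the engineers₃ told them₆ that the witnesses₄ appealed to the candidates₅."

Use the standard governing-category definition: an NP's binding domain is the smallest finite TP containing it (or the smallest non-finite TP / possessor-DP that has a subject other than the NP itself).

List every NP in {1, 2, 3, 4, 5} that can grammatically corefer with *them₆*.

*them* is a pronoun, so Principle B applies: it must be free in its binding domain.
Binding domain of *them₆*: the embedded TP, whose subject is the engineers₃.
*the jurors₁* c-commands the pronoun but from outside its binding domain, and is not c-commanded by it → coindexation permitted.
*the students₂* c-commands the pronoun but from outside its binding domain, and is not c-commanded by it → coindexation permitted.
*the engineers₃* c-commands the pronoun within its binding domain → coindexation would violate Principle B.
*the witnesses₄*: the pronoun c-commands this R-expression → coindexation would violate Principle C on *the witnesses₄*.
*the candidates₅*: the pronoun c-commands this R-expression → coindexation would violate Principle C on *the candidates₅*.

{1, 2}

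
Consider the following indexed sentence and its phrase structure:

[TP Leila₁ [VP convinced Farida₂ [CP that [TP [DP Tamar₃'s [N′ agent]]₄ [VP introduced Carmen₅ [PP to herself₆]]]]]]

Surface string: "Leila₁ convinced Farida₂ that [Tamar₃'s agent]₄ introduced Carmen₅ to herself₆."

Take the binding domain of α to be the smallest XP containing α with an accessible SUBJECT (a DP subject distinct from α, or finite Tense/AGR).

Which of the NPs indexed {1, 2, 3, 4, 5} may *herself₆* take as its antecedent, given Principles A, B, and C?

{4, 5}

*herself* is an anaphor, so Principle A applies: it must be bound in its binding domain.
Binding domain of *herself₆*: the embedded TP, whose subject is [Tamar₃'s agent]₄.
*Leila₁* c-commands the anaphor but is outside its binding domain → cannot satisfy Principle A.
*Farida₂* c-commands the anaphor but is outside its binding domain → cannot satisfy Principle A.
*Tamar₃* does not c-command the anaphor → cannot bind it.
*[Tamar₃'s agent]₄* c-commands the anaphor within its binding domain → licit binder.
*Carmen₅* c-commands the anaphor within its binding domain → licit binder.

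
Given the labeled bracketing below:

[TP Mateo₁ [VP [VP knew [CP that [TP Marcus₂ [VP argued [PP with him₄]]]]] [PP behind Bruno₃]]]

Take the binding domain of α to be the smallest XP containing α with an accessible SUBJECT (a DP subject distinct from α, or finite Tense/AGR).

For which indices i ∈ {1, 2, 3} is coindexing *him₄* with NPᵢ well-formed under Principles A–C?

*him* is a pronoun, so Principle B applies: it must be free in its binding domain.
Binding domain of *him₄*: the embedded TP, whose subject is Marcus₂.
*Mateo₁* c-commands the pronoun but from outside its binding domain, and is not c-commanded by it → coindexation permitted.
*Marcus₂* c-commands the pronoun within its binding domain → coindexation would violate Principle B.
*Bruno₃* and the pronoun do not c-command one another → neither Principle B nor Principle C is at stake; coindexation permitted.

{1, 3}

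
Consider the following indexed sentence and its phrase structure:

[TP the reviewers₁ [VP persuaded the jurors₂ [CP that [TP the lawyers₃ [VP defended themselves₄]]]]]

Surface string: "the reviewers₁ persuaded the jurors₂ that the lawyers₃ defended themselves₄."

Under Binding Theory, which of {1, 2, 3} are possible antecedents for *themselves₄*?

*themselves* is an anaphor, so Principle A applies: it must be bound in its binding domain.
Binding domain of *themselves₄*: the embedded TP, whose subject is the lawyers₃.
*the reviewers₁* c-commands the anaphor but is outside its binding domain → cannot satisfy Principle A.
*the jurors₂* c-commands the anaphor but is outside its binding domain → cannot satisfy Principle A.
*the lawyers₃* c-commands the anaphor within its binding domain → licit binder.

{3}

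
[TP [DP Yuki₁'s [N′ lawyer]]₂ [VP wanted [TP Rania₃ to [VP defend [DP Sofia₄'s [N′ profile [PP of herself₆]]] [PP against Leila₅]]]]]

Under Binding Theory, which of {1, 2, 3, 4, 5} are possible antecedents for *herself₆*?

*herself* is an anaphor, so Principle A applies: it must be bound in its binding domain.
Binding domain of *herself₆*: the possessed DP, whose subject is Sofia₄.
*Yuki₁* does not c-command the anaphor → cannot bind it.
*[Yuki₁'s lawyer]₂* c-commands the anaphor but is outside its binding domain → cannot satisfy Principle A.
*Rania₃* c-commands the anaphor but is outside its binding domain → cannot satisfy Principle A.
*Sofia₄* c-commands the anaphor within its binding domain → licit binder.
*Leila₅* does not c-command the anaphor → cannot bind it.

{4}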